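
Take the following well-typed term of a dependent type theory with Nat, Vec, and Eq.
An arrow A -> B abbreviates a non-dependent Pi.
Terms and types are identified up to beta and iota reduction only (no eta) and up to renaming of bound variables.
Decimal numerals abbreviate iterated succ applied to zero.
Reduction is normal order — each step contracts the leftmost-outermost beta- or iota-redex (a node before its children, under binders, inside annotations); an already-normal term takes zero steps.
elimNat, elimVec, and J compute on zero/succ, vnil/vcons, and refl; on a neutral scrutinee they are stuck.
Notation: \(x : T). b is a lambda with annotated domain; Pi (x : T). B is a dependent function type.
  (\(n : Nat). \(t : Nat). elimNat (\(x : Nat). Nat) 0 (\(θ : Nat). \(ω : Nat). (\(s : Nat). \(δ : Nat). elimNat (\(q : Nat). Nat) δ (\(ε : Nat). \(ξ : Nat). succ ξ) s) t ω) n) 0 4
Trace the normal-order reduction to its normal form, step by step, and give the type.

reduction (normal order):
  (\(n : Nat). \(t : Nat). elimNat (\(x : Nat). Nat) 0 (\(θ : Nat). \(ω : Nat). (\(s : Nat). \(δ : Nat). elimNat (\(q : Nat). Nat) δ (\(ε : Nat). \(ξ : Nat). succ ξ) s) t ω) n) 0 4
  ~> (\(n : Nat). elimNat (\(t : Nat). Nat) 0 (\(x : Nat). \(θ : Nat). (\(ω : Nat). \(s : Nat). elimNat (\(δ : Nat). Nat) s (\(q : Nat). \(ε : Nat). succ ε) ω) n θ) 0) 4
  ~> elimNat (\(n : Nat). Nat) 0 (\(t : Nat). \(x : Nat). (\(θ : Nat). \(ω : Nat). elimNat (\(s : Nat). Nat) ω (\(δ : Nat). \(q : Nat). succ q) θ) 4 x) 0
  ~> 0
type:
  Nat


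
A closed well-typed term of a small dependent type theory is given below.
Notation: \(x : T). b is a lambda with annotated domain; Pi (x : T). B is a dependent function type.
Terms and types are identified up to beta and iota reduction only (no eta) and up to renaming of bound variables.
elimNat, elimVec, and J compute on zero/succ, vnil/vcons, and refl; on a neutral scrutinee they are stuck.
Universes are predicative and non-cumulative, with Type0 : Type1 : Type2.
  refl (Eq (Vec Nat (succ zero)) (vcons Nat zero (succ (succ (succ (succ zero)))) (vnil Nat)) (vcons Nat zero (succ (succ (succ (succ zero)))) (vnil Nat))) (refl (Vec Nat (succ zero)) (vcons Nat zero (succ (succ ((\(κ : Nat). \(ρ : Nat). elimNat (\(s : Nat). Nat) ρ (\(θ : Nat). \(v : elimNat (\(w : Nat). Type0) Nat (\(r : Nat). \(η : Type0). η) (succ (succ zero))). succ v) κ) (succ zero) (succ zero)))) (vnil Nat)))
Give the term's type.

inferred type:
  Eq (Eq (Vec Nat (succ zero)) (vcons Nat zero (succ (succ (succ (succ zero)))) (vnil Nat)) (vcons Nat zero (succ (succ (succ (succ zero)))) (vnil Nat))) (refl (Vec Nat (succ zero)) (vcons Nat zero (succ (succ (succ (succ zero)))) (vnil Nat))) (refl (Vec Nat (succ zero)) (vcons Nat zero (succ (succ (succ (succ zero)))) (vnil Nat)))


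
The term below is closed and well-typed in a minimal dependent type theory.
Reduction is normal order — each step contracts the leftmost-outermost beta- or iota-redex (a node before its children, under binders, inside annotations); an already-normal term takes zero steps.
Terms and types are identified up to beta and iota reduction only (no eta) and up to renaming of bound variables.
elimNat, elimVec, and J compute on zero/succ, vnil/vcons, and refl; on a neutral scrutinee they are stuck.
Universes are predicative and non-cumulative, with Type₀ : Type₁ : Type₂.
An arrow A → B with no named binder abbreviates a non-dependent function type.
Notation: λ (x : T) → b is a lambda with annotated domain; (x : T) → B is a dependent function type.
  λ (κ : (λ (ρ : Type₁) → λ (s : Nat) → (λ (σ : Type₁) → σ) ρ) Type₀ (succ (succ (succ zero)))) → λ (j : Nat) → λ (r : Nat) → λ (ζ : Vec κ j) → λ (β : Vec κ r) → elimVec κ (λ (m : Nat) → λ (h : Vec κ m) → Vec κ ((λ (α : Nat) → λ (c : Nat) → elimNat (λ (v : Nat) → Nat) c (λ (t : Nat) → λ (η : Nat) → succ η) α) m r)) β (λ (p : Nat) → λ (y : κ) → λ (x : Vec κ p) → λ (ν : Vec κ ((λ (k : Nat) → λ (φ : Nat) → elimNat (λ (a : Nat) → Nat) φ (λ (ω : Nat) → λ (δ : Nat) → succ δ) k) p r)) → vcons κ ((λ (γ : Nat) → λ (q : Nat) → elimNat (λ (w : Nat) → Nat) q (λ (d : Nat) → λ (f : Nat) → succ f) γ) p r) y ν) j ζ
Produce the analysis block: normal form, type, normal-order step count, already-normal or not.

resulting normal form:
  λ (κ : Type₀) → λ (ρ : Nat) → λ (s : Nat) → λ (σ : Vec κ ρ) → λ (j : Vec κ s) → elimVec κ (λ (r : Nat) → λ (ζ : Vec κ r) → Vec κ (elimNat (λ (β : Nat) → Nat) s (λ (m : Nat) → λ (h : Nat) → succ h) r)) j (λ (α : Nat) → λ (c : κ) → λ (v : Vec κ α) → λ (t : Vec κ (elimNat (λ (η : Nat) → Nat) s (λ (p : Nat) → λ (y : Nat) → succ y) α)) → vcons κ (elimNat (λ (x : Nat) → Nat) s (λ (ν : Nat) → λ (k : Nat) → succ k) α) c t) ρ σ
type:
  (κ : Type₀) → (ρ : Nat) → (s : Nat) → Vec κ ρ → Vec κ s → Vec κ (elimNat (λ (σ : Nat) → Nat) s (λ (j : Nat) → λ (r : Nat) → succ r) ρ)
steps to reach normal form (normal order): 9
term was already normal: no
first redex: a beta-redex


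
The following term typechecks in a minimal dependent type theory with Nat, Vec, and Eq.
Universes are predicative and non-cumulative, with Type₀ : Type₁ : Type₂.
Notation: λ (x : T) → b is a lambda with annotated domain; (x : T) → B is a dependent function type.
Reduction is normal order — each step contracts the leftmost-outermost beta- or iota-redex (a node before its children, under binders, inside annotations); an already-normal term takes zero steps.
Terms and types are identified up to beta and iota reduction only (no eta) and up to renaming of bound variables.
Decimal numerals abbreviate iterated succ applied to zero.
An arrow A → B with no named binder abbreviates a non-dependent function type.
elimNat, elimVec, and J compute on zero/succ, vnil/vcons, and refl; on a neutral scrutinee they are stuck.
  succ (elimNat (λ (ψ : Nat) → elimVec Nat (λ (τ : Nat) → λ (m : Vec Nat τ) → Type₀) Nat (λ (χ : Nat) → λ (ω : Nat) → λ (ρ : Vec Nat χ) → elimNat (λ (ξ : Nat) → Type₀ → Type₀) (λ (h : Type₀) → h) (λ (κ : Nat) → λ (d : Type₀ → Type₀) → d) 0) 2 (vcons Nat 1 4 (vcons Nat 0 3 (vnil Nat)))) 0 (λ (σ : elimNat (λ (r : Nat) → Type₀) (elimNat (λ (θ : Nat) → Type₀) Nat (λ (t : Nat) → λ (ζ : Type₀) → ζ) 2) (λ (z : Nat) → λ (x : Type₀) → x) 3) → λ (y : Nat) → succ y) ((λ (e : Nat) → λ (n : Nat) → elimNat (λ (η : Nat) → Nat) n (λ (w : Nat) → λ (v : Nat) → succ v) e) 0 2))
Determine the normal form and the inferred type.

normal form:
  3
type:
  Nat
observation: the term reaches its normal form after 40 normal-order steps.


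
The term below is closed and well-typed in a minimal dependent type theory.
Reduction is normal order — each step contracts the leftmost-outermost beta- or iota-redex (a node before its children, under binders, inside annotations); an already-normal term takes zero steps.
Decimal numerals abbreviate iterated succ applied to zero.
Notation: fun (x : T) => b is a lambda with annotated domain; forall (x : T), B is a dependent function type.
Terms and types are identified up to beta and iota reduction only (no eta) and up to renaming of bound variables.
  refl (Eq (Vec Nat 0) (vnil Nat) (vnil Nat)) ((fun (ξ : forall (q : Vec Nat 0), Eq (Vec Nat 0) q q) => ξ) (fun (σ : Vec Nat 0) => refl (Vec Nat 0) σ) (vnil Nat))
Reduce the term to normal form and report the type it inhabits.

resulting normal form:
  refl (Eq (Vec Nat 0) (vnil Nat) (vnil Nat)) (refl (Vec Nat 0) (vnil Nat))
the term's type:
  Eq (Eq (Vec Nat 0) (vnil Nat) (vnil Nat)) (refl (Vec Nat 0) (vnil Nat)) (refl (Vec Nat 0) (vnil Nat))
observation: 2 normal-order steps normalize the term, beginning with a beta-redex.


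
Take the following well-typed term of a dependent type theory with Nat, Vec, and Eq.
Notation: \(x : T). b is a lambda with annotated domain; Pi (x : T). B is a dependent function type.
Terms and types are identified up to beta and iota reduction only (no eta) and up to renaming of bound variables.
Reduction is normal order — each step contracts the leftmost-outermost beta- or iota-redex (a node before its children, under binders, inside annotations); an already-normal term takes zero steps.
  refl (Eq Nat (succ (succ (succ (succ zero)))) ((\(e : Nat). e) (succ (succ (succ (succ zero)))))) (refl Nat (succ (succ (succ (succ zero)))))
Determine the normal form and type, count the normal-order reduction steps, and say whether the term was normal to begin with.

normal form:
  refl (Eq Nat (succ (succ (succ (succ zero)))) (succ (succ (succ (succ zero))))) (refl Nat (succ (succ (succ (succ zero)))))
type:
  Eq (Eq Nat (succ (succ (succ (succ zero)))) (succ (succ (succ (succ zero))))) (refl Nat (succ (succ (succ (succ zero))))) (refl Nat (succ (succ (succ (succ zero)))))
reduction steps (normal order): 1
already normal: no
first redex: a beta-redex


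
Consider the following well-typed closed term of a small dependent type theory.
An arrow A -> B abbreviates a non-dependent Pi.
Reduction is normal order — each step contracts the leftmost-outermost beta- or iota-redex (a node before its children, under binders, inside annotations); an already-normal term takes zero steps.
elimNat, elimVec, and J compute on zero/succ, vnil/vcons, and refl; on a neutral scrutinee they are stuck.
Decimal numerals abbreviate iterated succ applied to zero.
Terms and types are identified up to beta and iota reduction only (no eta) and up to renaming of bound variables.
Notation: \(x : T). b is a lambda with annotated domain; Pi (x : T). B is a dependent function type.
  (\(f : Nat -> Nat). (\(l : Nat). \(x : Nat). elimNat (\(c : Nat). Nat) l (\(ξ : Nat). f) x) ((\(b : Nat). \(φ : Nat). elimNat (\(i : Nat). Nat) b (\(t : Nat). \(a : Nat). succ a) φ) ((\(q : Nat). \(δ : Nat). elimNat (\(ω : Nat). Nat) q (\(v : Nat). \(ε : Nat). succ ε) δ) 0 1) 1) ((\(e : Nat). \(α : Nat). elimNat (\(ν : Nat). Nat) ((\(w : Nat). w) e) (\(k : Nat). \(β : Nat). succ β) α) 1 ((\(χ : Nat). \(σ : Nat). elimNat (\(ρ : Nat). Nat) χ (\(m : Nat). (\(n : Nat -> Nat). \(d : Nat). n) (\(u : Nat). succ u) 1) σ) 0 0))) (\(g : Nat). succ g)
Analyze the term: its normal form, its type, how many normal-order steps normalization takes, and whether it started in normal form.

resulting normal form:
  3
type:
  Nat
reduction steps (normal order): 26
term was already normal: no
first redex: a beta-redex


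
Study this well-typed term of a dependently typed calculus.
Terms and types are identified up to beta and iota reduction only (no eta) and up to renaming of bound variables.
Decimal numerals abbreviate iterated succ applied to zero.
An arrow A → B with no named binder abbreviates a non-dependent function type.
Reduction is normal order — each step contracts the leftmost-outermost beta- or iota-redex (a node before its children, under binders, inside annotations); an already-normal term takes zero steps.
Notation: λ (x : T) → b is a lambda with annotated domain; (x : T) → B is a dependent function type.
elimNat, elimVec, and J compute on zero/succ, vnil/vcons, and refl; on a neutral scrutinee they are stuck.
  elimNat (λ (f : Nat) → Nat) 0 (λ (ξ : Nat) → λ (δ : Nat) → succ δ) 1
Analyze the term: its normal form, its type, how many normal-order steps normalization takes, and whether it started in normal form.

normal form:
  1
type:
  Nat
normal-order step count: 4
already normal: no
first contracted redex: an elimNat iota-redex


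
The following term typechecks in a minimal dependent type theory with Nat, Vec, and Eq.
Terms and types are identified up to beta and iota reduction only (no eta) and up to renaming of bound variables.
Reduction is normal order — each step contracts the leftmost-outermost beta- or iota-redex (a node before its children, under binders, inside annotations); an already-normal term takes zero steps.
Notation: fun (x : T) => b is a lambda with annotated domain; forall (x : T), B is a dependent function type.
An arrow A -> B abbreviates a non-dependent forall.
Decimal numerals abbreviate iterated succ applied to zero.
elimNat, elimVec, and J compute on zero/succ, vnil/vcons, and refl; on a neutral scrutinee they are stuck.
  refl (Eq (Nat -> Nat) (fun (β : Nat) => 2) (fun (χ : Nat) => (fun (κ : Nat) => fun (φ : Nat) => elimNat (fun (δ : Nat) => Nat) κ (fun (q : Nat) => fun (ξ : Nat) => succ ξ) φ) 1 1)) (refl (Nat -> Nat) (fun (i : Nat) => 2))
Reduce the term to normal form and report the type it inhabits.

normal form:
  refl (Eq (Nat -> Nat) (fun (β : Nat) => 2) (fun (χ : Nat) => 2)) (refl (Nat -> Nat) (fun (κ : Nat) => 2))
inferred type:
  Eq (Eq (Nat -> Nat) (fun (β : Nat) => 2) (fun (χ : Nat) => 2)) (refl (Nat -> Nat) (fun (κ : Nat) => 2)) (refl (Nat -> Nat) (fun (φ : Nat) => 2))


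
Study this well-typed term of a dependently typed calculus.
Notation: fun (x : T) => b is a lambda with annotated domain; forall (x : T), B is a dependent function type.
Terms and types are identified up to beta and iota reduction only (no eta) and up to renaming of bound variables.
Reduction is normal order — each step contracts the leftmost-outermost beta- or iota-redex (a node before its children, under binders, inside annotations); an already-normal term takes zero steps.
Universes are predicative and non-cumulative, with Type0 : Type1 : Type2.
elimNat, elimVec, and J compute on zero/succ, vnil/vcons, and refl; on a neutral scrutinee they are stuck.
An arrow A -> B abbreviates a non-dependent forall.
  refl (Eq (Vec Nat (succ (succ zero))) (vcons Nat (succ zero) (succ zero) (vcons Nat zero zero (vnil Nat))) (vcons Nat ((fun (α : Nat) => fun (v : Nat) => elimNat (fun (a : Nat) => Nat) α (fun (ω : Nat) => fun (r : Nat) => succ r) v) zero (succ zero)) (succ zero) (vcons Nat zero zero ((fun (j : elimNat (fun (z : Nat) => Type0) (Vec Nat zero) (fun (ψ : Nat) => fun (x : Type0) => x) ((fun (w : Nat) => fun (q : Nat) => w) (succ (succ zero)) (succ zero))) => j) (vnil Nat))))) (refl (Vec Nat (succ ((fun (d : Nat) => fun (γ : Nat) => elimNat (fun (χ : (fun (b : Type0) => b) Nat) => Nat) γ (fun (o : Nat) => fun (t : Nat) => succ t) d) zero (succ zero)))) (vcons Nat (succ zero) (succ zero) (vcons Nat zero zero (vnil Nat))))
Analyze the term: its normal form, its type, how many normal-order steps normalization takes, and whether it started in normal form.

normal form:
  refl (Eq (Vec Nat (succ (succ zero))) (vcons Nat (succ zero) (succ zero) (vcons Nat zero zero (vnil Nat))) (vcons Nat (succ zero) (succ zero) (vcons Nat zero zero (vnil Nat)))) (refl (Vec Nat (succ (succ zero))) (vcons Nat (succ zero) (succ zero) (vcons Nat zero zero (vnil Nat))))
inferred type:
  Eq (Eq (Vec Nat (succ (succ zero))) (vcons Nat (succ zero) (succ zero) (vcons Nat zero zero (vnil Nat))) (vcons Nat (succ zero) (succ zero) (vcons Nat zero zero (vnil Nat)))) (refl (Vec Nat (succ (succ zero))) (vcons Nat (succ zero) (succ zero) (vcons Nat zero zero (vnil Nat)))) (refl (Vec Nat (succ (succ zero))) (vcons Nat (succ zero) (succ zero) (vcons Nat zero zero (vnil Nat))))
reduction steps (normal order): 10
term was already normal: no
first redex: a beta-redex


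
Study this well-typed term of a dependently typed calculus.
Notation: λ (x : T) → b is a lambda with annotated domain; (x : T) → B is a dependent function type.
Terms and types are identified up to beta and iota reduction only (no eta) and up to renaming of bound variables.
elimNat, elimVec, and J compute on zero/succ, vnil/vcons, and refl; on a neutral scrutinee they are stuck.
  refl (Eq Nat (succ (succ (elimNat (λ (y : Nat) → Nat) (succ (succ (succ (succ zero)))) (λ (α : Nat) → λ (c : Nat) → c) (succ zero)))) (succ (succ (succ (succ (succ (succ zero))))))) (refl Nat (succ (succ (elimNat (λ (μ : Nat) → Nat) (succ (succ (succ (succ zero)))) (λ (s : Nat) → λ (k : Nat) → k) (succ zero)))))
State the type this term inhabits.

inferred type:
  Eq (Eq Nat (succ (succ (succ (succ (succ (succ zero)))))) (succ (succ (succ (succ (succ (succ zero))))))) (refl Nat (succ (succ (succ (succ (succ (succ zero))))))) (refl Nat (succ (succ (succ (succ (succ (succ zero)))))))


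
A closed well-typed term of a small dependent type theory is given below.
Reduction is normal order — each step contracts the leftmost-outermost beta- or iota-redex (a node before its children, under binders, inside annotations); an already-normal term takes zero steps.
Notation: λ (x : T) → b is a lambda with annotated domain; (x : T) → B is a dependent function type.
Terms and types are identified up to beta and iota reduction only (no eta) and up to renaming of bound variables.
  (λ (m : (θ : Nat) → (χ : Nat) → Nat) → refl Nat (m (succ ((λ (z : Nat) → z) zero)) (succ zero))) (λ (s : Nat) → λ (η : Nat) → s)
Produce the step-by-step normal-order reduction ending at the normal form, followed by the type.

reduction (normal order):
  (λ (m : (θ : Nat) → (χ : Nat) → Nat) → refl Nat (m (succ ((λ (z : Nat) → z) zero)) (succ zero))) (λ (s : Nat) → λ (η : Nat) → s)
  ~> refl Nat ((λ (m : Nat) → λ (θ : Nat) → m) (succ ((λ (χ : Nat) → χ) zero)) (succ zero))
  ~> refl Nat ((λ (m : Nat) → succ ((λ (θ : Nat) → θ) zero)) (succ zero))
  ~> refl Nat (succ ((λ (m : Nat) → m) zero))
  ~> refl Nat (succ zero)
type:
  Eq Nat (succ zero) (succ zero)


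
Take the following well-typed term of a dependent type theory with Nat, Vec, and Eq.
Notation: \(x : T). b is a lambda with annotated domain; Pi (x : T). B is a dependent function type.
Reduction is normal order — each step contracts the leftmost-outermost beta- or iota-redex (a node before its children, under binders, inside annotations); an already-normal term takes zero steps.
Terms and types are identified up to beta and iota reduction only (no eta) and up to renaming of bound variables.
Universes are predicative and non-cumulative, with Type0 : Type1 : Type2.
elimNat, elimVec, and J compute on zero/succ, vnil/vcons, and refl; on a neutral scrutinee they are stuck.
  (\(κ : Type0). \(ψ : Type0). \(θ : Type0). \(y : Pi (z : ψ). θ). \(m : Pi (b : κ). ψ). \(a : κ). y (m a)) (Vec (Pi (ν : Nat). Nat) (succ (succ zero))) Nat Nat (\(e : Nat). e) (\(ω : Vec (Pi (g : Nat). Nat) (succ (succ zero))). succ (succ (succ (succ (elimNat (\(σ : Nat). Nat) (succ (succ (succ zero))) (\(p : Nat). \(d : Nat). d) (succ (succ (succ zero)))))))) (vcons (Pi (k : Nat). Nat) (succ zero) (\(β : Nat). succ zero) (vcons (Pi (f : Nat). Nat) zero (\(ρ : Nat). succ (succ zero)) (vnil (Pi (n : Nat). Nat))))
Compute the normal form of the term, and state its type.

resulting normal form:
  succ (succ (succ (succ (succ (succ (succ zero))))))
the term's type:
  Nat
observation: 18 normal-order steps separate the term from its normal form.


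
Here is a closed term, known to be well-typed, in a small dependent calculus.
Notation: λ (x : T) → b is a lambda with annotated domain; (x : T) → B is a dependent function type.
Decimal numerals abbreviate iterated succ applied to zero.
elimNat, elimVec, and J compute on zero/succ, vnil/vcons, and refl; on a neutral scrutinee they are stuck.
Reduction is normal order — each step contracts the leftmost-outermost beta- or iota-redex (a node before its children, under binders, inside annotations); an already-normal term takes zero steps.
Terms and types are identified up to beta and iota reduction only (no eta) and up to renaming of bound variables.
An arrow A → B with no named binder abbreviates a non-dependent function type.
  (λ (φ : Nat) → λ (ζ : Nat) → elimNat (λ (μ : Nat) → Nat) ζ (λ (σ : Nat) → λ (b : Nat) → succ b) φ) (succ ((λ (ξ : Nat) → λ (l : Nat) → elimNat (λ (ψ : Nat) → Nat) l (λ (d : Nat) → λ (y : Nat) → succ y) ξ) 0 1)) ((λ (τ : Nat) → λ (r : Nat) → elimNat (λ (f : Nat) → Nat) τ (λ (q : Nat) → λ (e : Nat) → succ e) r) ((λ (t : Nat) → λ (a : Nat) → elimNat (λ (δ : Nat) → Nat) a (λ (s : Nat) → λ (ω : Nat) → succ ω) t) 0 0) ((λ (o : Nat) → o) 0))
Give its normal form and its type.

reduced normal form:
  2
type:
  Nat
observation: contracting a beta-redex first, the term normalizes in 19 steps.


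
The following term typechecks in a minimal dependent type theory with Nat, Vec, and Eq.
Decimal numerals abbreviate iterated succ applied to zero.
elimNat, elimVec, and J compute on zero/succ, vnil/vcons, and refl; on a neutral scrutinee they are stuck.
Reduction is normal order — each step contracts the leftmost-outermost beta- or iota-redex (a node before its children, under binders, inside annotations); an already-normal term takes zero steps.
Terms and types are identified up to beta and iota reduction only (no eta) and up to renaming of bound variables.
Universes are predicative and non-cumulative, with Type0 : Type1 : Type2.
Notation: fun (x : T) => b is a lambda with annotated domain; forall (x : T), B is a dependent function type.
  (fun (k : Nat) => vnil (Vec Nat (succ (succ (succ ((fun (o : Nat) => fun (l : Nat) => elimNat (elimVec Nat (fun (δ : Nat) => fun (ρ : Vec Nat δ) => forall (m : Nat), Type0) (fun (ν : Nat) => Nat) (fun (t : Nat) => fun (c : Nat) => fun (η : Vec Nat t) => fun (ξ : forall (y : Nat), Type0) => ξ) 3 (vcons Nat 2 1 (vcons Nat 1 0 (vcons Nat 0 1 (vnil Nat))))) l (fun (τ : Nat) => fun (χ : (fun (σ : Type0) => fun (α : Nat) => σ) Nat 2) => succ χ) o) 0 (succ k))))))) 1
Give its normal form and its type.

reduced normal form:
  vnil (Vec Nat 5)
the term's type:
  Vec (Vec Nat 5) 0
observation: contracting a beta-redex first, the term normalizes in 4 steps.


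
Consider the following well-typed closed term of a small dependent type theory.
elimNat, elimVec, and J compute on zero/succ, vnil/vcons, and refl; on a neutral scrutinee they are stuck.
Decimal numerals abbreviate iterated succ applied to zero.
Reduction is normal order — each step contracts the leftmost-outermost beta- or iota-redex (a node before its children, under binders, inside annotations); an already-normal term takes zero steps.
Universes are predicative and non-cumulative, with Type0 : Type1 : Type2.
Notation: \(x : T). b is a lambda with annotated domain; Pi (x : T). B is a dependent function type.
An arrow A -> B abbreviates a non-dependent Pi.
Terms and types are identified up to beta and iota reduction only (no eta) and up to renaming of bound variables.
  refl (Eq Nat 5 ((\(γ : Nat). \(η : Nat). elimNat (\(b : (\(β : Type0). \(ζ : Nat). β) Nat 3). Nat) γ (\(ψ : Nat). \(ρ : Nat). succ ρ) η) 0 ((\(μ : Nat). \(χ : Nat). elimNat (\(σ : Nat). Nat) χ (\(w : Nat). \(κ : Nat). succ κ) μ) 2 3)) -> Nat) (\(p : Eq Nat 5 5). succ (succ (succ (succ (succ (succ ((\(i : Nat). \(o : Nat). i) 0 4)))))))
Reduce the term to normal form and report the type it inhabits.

reduced normal form:
  refl (Eq Nat 5 5 -> Nat) (\(γ : Eq Nat 5 5). 6)
type:
  Eq (Eq Nat 5 5 -> Nat) (\(γ : Eq Nat 5 5). 6) (\(η : Eq Nat 5 5). 6)
observation: the leftmost-outermost redex is a beta-redex, and normalization takes 31 steps.


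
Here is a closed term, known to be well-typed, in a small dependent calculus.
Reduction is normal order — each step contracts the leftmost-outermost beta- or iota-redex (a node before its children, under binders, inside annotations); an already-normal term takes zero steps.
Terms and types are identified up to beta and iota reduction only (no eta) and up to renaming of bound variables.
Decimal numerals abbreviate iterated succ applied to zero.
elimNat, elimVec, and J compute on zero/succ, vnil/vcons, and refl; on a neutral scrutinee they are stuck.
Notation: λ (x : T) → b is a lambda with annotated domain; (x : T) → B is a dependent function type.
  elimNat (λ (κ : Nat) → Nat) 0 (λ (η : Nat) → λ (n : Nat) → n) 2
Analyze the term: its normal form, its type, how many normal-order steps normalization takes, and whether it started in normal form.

resulting normal form:
  0
type:
  Nat
reduction steps (normal order): 7
already normal: no
first contracted redex: an elimNat iota-redex


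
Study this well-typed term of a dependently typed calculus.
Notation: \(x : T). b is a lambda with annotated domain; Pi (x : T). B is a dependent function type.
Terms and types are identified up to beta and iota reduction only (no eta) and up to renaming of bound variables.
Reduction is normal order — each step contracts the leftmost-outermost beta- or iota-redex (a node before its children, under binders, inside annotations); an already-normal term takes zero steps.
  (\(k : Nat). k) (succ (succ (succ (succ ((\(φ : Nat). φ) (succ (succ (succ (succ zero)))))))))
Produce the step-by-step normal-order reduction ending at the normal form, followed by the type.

reduction (normal order):
  (\(k : Nat). k) (succ (succ (succ (succ ((\(φ : Nat). φ) (succ (succ (succ (succ zero)))))))))
  ~> succ (succ (succ (succ ((\(k : Nat). k) (succ (succ (succ (succ zero))))))))
  ~> succ (succ (succ (succ (succ (succ (succ (succ zero)))))))
the term's type:
  Nat


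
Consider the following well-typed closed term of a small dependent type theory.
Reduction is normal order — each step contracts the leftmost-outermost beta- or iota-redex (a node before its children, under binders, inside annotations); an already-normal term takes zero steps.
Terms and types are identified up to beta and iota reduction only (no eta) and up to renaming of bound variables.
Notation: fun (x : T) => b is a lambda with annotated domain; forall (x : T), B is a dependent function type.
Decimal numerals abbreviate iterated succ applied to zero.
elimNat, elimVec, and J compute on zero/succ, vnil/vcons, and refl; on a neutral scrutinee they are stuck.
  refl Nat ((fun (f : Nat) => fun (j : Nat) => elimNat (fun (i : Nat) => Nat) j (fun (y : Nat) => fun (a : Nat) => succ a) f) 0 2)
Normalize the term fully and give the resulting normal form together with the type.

reduced normal form:
  refl Nat 2
type:
  Eq Nat 2 2
observation: the leftmost-outermost redex is a beta-redex, and normalization takes 3 steps.


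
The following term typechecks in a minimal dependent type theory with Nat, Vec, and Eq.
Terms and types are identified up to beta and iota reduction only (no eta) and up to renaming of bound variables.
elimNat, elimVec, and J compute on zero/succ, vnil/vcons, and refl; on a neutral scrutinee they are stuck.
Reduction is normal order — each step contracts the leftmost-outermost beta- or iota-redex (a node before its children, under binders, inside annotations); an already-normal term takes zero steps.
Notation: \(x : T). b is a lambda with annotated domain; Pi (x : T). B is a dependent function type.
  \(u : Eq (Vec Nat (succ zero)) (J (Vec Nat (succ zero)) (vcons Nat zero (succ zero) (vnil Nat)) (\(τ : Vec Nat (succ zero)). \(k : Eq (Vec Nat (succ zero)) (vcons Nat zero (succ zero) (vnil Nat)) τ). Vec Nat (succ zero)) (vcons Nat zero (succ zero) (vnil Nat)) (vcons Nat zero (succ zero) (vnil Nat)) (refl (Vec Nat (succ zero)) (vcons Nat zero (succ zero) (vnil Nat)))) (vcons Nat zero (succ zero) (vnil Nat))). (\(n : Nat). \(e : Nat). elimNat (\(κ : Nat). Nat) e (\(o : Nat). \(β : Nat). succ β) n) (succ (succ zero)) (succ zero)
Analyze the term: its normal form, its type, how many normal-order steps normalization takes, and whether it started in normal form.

resulting normal form:
  \(u : Eq (Vec Nat (succ zero)) (vcons Nat zero (succ zero) (vnil Nat)) (vcons Nat zero (succ zero) (vnil Nat))). succ (succ (succ zero))
type:
  Pi (u : Eq (Vec Nat (succ zero)) (vcons Nat zero (succ zero) (vnil Nat)) (vcons Nat zero (succ zero) (vnil Nat))). Nat
normal-order step count: 10
started in normal form: no
first redex: a J iota-redex


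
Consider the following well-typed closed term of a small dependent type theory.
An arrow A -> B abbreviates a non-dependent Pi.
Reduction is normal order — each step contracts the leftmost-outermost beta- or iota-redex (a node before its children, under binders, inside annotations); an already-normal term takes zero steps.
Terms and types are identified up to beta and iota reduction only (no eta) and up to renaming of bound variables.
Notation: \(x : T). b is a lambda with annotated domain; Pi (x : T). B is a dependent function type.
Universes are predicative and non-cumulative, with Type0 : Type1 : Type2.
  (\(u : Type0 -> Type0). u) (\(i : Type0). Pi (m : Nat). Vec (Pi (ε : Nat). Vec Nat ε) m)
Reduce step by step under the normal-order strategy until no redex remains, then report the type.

reduction (normal order):
  (\(u : Type0 -> Type0). u) (\(i : Type0). Pi (m : Nat). Vec (Pi (ε : Nat). Vec Nat ε) m)
  ~> \(u : Type0). Pi (i : Nat). Vec (Pi (m : Nat). Vec Nat m) i
the term's type:
  Type0 -> Type0


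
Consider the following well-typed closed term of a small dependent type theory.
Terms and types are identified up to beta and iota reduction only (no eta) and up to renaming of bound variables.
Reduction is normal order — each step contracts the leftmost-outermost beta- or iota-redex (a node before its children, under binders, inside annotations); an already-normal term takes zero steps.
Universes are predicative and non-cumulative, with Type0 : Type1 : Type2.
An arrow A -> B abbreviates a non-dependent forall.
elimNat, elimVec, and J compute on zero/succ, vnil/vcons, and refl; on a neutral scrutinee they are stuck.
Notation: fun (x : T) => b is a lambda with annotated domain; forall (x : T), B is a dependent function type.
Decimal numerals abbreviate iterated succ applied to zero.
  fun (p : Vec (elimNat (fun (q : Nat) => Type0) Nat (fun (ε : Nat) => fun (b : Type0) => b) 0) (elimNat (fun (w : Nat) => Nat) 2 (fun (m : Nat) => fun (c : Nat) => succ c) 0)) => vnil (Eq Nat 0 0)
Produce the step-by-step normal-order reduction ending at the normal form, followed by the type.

normal-order reduction sequence:
  fun (p : Vec (elimNat (fun (q : Nat) => Type0) Nat (fun (ε : Nat) => fun (b : Type0) => b) 0) (elimNat (fun (w : Nat) => Nat) 2 (fun (m : Nat) => fun (c : Nat) => succ c) 0)) => vnil (Eq Nat 0 0)
  ~> fun (p : Vec Nat (elimNat (fun (q : Nat) => Nat) 2 (fun (ε : Nat) => fun (b : Nat) => succ b) 0)) => vnil (Eq Nat 0 0)
  ~> fun (p : Vec Nat 2) => vnil (Eq Nat 0 0)
the term's type:
  Vec Nat 2 -> Vec (Eq Nat 0 0) 0


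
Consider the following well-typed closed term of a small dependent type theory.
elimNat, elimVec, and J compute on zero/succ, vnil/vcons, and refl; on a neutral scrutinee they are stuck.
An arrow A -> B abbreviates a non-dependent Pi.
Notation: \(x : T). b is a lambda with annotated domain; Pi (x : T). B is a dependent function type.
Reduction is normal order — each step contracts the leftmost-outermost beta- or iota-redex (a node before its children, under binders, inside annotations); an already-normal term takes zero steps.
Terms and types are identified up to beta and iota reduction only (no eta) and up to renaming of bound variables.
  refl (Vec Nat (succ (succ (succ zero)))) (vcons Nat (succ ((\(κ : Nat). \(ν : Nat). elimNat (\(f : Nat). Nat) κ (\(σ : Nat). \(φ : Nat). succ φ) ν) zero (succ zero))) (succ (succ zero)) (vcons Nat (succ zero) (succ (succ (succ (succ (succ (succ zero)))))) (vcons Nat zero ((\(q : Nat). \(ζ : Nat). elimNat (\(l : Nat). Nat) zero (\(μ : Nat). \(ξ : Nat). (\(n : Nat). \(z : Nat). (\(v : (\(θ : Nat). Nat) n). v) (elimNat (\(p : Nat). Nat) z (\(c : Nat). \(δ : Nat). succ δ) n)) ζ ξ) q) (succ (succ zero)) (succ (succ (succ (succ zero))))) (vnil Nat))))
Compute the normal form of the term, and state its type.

resulting normal form:
  refl (Vec Nat (succ (succ (succ zero)))) (vcons Nat (succ (succ zero)) (succ (succ zero)) (vcons Nat (succ zero) (succ (succ (succ (succ (succ (succ zero)))))) (vcons Nat zero (succ (succ (succ (succ (succ (succ (succ (succ zero)))))))) (vnil Nat))))
the term's type:
  Eq (Vec Nat (succ (succ (succ zero)))) (vcons Nat (succ (succ zero)) (succ (succ zero)) (vcons Nat (succ zero) (succ (succ (succ (succ (succ (succ zero)))))) (vcons Nat zero (succ (succ (succ (succ (succ (succ (succ (succ zero)))))))) (vnil Nat)))) (vcons Nat (succ (succ zero)) (succ (succ zero)) (vcons Nat (succ zero) (succ (succ (succ (succ (succ (succ zero)))))) (vcons Nat zero (succ (succ (succ (succ (succ (succ (succ (succ zero)))))))) (vnil Nat))))


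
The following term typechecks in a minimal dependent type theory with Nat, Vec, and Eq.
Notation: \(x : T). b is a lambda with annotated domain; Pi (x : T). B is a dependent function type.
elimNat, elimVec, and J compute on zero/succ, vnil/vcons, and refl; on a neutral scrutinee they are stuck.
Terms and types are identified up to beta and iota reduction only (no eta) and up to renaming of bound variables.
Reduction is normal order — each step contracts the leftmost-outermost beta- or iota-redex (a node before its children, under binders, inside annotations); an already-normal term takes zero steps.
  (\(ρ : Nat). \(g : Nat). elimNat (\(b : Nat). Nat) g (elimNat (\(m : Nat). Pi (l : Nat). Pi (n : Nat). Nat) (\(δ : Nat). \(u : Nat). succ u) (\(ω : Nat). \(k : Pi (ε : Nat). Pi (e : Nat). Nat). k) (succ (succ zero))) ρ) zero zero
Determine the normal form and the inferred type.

reduced normal form:
  zero
the term's type:
  Nat


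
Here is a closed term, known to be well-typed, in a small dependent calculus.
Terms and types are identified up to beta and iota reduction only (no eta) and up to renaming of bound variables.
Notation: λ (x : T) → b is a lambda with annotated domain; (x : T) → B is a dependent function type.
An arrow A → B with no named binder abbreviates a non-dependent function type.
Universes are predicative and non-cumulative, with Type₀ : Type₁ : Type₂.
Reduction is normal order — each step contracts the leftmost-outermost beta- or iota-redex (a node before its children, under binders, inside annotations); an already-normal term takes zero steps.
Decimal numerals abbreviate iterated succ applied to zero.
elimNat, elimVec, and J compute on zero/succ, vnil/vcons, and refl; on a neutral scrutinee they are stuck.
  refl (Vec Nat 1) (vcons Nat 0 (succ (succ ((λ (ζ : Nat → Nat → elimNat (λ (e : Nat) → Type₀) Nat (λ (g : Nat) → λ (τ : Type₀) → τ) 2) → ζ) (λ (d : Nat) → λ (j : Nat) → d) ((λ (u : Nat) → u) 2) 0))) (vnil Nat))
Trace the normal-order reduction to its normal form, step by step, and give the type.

normal-order reduction sequence:
  refl (Vec Nat 1) (vcons Nat 0 (succ (succ ((λ (ζ : Nat → Nat → elimNat (λ (e : Nat) → Type₀) Nat (λ (g : Nat) → λ (τ : Type₀) → τ) 2) → ζ) (λ (d : Nat) → λ (j : Nat) → d) ((λ (u : Nat) → u) 2) 0))) (vnil Nat))
  ~> refl (Vec Nat 1) (vcons Nat 0 (succ (succ ((λ (ζ : Nat) → λ (e : Nat) → ζ) ((λ (g : Nat) → g) 2) 0))) (vnil Nat))
  ~> refl (Vec Nat 1) (vcons Nat 0 (succ (succ ((λ (ζ : Nat) → (λ (e : Nat) → e) 2) 0))) (vnil Nat))
  ~> refl (Vec Nat 1) (vcons Nat 0 (succ (succ ((λ (ζ : Nat) → ζ) 2))) (vnil Nat))
  ~> refl (Vec Nat 1) (vcons Nat 0 4 (vnil Nat))
the term's type:
  Eq (Vec Nat 1) (vcons Nat 0 4 (vnil Nat)) (vcons Nat 0 4 (vnil Nat))


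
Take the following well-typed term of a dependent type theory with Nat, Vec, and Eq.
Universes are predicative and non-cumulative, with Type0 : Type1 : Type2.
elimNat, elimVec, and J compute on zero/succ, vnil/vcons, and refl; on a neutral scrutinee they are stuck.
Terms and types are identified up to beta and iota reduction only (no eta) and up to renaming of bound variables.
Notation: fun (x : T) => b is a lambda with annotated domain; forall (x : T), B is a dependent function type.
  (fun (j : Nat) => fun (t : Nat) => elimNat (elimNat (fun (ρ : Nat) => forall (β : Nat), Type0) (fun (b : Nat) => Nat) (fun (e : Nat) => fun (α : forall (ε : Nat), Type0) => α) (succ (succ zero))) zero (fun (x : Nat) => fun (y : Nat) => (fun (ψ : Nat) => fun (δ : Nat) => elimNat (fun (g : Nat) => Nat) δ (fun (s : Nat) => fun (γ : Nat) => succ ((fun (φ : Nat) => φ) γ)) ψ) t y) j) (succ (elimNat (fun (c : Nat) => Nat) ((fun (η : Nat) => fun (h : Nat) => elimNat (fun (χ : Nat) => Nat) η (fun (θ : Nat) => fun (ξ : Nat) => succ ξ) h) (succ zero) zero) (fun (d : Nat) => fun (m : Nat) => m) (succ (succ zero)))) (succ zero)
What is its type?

type:
  Nat


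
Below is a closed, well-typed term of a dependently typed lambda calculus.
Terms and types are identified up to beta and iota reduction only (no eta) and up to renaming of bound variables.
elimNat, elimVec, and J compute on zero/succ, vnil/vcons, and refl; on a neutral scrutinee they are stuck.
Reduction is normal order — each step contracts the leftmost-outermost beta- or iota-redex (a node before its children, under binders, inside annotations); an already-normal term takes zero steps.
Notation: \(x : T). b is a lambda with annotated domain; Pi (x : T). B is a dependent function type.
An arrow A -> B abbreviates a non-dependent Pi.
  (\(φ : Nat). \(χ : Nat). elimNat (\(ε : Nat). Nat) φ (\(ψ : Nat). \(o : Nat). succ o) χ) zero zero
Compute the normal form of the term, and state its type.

reduced normal form:
  zero
type:
  Nat
observation: contracting a beta-redex first, the term normalizes in 3 steps.


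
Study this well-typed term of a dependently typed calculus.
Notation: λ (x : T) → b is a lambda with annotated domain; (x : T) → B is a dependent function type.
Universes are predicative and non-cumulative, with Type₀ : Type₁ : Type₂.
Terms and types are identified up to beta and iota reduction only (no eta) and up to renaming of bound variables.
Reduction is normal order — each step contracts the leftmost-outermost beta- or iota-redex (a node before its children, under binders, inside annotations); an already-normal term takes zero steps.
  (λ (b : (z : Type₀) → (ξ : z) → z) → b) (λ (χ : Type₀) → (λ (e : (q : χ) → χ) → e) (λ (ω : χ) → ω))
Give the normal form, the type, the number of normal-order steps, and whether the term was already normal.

normal form:
  λ (b : Type₀) → λ (z : b) → z
type:
  (b : Type₀) → (z : b) → b
reduction steps (normal order): 2
started in normal form: no
first redex: a beta-redex


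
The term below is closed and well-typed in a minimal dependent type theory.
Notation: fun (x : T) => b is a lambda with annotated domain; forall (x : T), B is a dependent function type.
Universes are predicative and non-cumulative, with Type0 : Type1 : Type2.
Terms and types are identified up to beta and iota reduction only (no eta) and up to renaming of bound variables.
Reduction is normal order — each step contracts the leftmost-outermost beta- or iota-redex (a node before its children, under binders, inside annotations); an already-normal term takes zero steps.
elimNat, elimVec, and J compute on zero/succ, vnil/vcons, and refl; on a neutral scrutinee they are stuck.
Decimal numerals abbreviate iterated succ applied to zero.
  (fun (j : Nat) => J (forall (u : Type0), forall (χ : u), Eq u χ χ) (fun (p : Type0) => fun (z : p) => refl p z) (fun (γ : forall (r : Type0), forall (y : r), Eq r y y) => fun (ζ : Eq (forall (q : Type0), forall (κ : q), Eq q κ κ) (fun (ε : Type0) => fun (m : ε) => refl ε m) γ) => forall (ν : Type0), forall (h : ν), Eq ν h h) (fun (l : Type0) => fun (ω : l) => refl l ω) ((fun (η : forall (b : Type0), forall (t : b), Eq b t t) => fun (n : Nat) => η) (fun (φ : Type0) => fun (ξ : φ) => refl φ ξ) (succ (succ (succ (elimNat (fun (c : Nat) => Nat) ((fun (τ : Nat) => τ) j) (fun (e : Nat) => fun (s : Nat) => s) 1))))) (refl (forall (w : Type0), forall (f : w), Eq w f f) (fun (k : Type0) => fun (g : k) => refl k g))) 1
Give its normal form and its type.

reduced normal form:
  fun (j : Type0) => fun (u : j) => refl j u
the term's type:
  forall (j : Type0), forall (u : j), Eq j u u


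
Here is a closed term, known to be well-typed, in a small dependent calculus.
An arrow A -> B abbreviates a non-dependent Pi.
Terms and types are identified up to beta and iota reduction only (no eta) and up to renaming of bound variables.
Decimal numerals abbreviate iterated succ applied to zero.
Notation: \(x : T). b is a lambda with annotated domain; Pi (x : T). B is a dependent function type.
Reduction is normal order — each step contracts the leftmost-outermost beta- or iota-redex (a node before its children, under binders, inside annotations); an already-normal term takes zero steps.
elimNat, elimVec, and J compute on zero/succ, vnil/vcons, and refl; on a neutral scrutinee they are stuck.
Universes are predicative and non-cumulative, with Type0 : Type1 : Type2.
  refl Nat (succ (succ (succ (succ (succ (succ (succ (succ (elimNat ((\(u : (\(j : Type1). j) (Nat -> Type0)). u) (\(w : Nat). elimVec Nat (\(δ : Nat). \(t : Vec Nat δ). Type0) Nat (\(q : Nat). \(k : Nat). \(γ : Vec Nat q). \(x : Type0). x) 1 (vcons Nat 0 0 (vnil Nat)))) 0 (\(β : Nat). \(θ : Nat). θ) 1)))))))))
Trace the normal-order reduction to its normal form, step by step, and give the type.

reduction (normal order):
  refl Nat (succ (succ (succ (succ (succ (succ (succ (succ (elimNat ((\(u : (\(j : Type1). j) (Nat -> Type0)). u) (\(w : Nat). elimVec Nat (\(δ : Nat). \(t : Vec Nat δ). Type0) Nat (\(q : Nat). \(k : Nat). \(γ : Vec Nat q). \(x : Type0). x) 1 (vcons Nat 0 0 (vnil Nat)))) 0 (\(β : Nat). \(θ : Nat). θ) 1)))))))))
  ~> refl Nat (succ (succ (succ (succ (succ (succ (succ (succ ((\(u : Nat). \(j : Nat). j) 0 (elimNat ((\(w : (\(δ : Type1). δ) (Nat -> Type0)). w) (\(t : Nat). elimVec Nat (\(q : Nat). \(k : Vec Nat q). Type0) Nat (\(γ : Nat). \(x : Nat). \(β : Vec Nat γ). \(θ : Type0). θ) 1 (vcons Nat 0 0 (vnil Nat)))) 0 (\(h : Nat). \(ζ : Nat). ζ) 0))))))))))
  ~> refl Nat (succ (succ (succ (succ (succ (succ (succ (succ ((\(u : Nat). u) (elimNat ((\(j : (\(w : Type1). w) (Nat -> Type0)). j) (\(δ : Nat). elimVec Nat (\(t : Nat). \(q : Vec Nat t). Type0) Nat (\(k : Nat). \(γ : Nat). \(x : Vec Nat k). \(β : Type0). β) 1 (vcons Nat 0 0 (vnil Nat)))) 0 (\(θ : Nat). \(h : Nat). h) 0))))))))))
  ~> refl Nat (succ (succ (succ (succ (succ (succ (succ (succ (elimNat ((\(u : (\(j : Type1). j) (Nat -> Type0)). u) (\(w : Nat). elimVec Nat (\(δ : Nat). \(t : Vec Nat δ). Type0) Nat (\(q : Nat). \(k : Nat). \(γ : Vec Nat q). \(x : Type0). x) 1 (vcons Nat 0 0 (vnil Nat)))) 0 (\(β : Nat). \(θ : Nat). θ) 0)))))))))
  ~> refl Nat 8
type:
  Eq Nat 8 8
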